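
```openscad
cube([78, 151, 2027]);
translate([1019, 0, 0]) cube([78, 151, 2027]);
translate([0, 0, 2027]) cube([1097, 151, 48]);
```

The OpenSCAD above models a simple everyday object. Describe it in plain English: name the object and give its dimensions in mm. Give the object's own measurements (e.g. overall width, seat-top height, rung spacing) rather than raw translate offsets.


A door frame. The clear opening is 941 mm wide and 2027 mm high. Two 78 mm wide jambs, 151 mm deep, stand either side of the opening from the floor to the top of the opening. A 48 mm thick head sits across the top of both jambs, spanning the full outside width of the frame.


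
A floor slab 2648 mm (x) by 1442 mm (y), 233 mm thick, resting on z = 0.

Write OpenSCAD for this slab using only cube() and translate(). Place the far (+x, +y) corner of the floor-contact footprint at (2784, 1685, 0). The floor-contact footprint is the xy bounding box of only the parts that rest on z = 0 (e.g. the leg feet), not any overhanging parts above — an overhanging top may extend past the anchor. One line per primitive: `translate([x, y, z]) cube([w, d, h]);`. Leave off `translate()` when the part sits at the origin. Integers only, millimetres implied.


translate([136, 243, 0]) cube([2648, 1442, 233]);


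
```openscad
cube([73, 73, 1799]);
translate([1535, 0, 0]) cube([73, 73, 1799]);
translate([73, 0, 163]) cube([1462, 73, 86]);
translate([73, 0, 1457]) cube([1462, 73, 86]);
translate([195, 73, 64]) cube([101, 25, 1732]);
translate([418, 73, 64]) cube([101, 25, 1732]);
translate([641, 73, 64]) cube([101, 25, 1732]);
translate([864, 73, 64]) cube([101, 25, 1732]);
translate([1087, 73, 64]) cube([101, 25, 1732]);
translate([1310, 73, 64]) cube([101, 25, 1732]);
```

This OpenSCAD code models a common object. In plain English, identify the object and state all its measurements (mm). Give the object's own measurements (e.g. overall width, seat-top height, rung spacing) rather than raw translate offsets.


A fence section. Two 73×73 mm posts, 1799 mm tall, stand on the floor with a clear span of 1462 mm between their inner faces. Two horizontal rails of 73×86 mm section span the gap between the posts with their undersides at z = 163 mm and z = 1457 mm, flush with the posts' −y face. 6 pickets, each 101 mm wide, 25 mm thick and 1732 mm tall, are fixed to the +y face of the rails with their bottoms at z = 64 mm, spaced across the span with a 122 mm gap after the −x post and between neighbouring pickets, with 124 mm left before the +x post.


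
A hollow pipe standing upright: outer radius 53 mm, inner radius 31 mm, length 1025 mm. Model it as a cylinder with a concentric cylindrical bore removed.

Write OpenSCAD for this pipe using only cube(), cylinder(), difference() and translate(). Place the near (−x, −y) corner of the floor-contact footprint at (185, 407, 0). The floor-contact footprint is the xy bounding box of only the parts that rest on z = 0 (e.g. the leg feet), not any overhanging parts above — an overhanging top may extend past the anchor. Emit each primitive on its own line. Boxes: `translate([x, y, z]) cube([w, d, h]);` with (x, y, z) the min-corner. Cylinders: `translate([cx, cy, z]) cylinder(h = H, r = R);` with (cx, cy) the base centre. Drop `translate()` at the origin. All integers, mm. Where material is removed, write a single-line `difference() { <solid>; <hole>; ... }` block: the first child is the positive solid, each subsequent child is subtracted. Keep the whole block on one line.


difference() { translate([238, 460, 0]) cylinder(h = 1025, r = 53); translate([238, 460, 0]) cylinder(h = 1025, r = 31); }


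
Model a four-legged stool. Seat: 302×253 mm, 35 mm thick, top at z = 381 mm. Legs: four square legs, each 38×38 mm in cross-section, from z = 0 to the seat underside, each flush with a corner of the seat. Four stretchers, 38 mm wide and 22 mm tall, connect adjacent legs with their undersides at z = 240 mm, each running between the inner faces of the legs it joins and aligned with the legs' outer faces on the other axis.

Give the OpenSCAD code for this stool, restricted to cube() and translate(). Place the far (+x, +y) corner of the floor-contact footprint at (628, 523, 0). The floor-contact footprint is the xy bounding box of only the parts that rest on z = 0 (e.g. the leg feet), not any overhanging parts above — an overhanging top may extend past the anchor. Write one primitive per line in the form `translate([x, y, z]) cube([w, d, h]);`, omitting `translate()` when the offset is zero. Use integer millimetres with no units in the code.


translate([326, 270, 346]) cube([302, 253, 35]);
translate([326, 270, 0]) cube([38, 38, 346]);
translate([590, 270, 0]) cube([38, 38, 346]);
translate([326, 485, 0]) cube([38, 38, 346]);
translate([590, 485, 0]) cube([38, 38, 346]);
translate([364, 270, 240]) cube([226, 38, 22]);
translate([364, 485, 240]) cube([226, 38, 22]);
translate([326, 308, 240]) cube([38, 177, 22]);
translate([590, 308, 240]) cube([38, 177, 22]);


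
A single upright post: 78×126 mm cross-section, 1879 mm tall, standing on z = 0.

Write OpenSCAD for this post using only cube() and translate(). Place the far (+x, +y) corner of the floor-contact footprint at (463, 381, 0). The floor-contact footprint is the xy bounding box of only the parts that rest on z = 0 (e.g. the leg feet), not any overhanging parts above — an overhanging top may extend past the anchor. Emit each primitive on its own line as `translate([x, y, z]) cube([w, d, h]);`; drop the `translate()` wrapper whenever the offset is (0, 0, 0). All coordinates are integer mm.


translate([385, 255, 0]) cube([78, 126, 1879]);


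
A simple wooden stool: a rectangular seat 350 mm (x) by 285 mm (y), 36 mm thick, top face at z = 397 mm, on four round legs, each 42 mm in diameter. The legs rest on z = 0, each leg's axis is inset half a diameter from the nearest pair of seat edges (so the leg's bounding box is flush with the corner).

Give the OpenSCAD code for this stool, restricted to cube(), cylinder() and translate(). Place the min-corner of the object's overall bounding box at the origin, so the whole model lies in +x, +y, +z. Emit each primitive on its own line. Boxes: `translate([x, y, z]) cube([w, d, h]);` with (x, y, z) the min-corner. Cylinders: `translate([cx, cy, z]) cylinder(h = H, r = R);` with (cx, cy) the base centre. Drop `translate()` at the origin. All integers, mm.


translate([0, 0, 361]) cube([350, 285, 36]);
translate([21, 21, 0]) cylinder(h = 361, r = 21);
translate([329, 21, 0]) cylinder(h = 361, r = 21);
translate([21, 264, 0]) cylinder(h = 361, r = 21);
translate([329, 264, 0]) cylinder(h = 361, r = 21);


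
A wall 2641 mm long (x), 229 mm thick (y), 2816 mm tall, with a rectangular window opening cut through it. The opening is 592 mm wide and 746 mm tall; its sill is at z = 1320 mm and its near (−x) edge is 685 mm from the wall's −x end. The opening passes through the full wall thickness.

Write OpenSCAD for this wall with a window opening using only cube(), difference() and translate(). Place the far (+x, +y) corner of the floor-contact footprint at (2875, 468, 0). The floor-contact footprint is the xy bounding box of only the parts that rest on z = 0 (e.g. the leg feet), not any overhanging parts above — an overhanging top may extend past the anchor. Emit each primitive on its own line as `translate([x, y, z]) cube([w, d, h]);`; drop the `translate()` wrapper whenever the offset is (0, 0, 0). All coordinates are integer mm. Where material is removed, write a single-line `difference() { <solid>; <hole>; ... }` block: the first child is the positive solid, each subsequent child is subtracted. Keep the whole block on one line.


difference() { translate([234, 239, 0]) cube([2641, 229, 2816]); translate([919, 239, 1320]) cube([592, 229, 746]); }


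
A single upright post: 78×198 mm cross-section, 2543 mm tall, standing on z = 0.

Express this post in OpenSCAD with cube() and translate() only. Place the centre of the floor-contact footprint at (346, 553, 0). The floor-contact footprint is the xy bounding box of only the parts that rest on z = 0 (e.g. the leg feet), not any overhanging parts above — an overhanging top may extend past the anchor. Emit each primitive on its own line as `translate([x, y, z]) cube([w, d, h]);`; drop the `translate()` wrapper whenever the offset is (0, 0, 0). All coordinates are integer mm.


translate([307, 454, 0]) cube([78, 198, 2543]);


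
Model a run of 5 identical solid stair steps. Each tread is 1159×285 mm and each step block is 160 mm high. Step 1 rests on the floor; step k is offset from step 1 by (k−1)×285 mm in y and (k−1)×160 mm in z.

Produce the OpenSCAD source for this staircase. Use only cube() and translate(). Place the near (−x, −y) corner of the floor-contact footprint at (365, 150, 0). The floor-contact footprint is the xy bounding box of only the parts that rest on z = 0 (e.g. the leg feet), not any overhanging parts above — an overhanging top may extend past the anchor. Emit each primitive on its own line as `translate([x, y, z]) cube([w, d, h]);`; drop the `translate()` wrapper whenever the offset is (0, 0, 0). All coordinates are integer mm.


translate([365, 150, 0]) cube([1159, 285, 160]);
translate([365, 435, 160]) cube([1159, 285, 160]);
translate([365, 720, 320]) cube([1159, 285, 160]);
translate([365, 1005, 480]) cube([1159, 285, 160]);
translate([365, 1290, 640]) cube([1159, 285, 160]);


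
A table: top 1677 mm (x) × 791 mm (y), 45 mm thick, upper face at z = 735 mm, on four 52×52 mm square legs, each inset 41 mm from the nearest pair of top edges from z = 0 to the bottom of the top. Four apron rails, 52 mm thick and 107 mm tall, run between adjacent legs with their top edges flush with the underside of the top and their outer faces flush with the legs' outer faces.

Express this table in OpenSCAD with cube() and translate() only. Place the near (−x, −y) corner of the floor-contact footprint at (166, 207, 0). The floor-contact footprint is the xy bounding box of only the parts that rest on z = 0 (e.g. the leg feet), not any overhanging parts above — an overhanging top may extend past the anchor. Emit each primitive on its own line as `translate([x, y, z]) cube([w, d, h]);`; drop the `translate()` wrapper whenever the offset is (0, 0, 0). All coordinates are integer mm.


// leg_h = 735 - 45 = 690
// apron z = 690 - 107 = 583
translate([125, 166, 690]) cube([1677, 791, 45]);
translate([166, 207, 0]) cube([52, 52, 690]);
translate([1709, 207, 0]) cube([52, 52, 690]);
translate([166, 864, 0]) cube([52, 52, 690]);
translate([1709, 864, 0]) cube([52, 52, 690]);
translate([218, 207, 583]) cube([1491, 52, 107]);
translate([218, 864, 583]) cube([1491, 52, 107]);
translate([166, 259, 583]) cube([52, 605, 107]);
translate([1709, 259, 583]) cube([52, 605, 107]);


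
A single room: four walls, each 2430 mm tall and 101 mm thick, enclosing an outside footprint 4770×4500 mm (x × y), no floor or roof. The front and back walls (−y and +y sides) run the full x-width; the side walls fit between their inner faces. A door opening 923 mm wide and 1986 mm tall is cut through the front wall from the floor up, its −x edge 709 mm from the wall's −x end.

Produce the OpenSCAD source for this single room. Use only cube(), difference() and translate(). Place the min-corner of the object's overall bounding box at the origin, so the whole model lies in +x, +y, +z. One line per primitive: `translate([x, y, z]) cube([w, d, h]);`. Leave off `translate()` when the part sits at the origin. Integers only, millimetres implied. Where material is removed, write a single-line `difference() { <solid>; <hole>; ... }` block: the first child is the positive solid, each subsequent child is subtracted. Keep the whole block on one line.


difference() { cube([4770, 101, 2430]); translate([709, 0, 0]) cube([923, 101, 1986]); }
translate([0, 4399, 0]) cube([4770, 101, 2430]);
translate([0, 101, 0]) cube([101, 4298, 2430]);
translate([4669, 101, 0]) cube([101, 4298, 2430]);


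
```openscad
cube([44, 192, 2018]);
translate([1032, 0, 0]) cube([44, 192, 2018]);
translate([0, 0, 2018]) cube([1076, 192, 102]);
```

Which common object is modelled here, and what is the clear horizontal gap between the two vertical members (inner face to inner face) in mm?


A door frame. The clear opening width is 988 mm.

Two 2018 mm tall posts with a header on top — a door frame. The left jamb is 44 mm wide at x = 0; the right jamb starts at x = 1032. The clear opening is 1032 − 44 = 988 mm.


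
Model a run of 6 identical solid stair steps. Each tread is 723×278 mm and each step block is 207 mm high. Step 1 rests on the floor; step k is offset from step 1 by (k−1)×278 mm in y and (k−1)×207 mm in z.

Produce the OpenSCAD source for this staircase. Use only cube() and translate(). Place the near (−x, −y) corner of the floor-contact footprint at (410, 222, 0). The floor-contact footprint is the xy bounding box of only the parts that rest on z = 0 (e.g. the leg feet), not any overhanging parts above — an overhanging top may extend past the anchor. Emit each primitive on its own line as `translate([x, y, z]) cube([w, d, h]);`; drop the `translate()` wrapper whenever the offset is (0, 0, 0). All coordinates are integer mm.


translate([410, 222, 0]) cube([723, 278, 207]);
translate([410, 500, 207]) cube([723, 278, 207]);
translate([410, 778, 414]) cube([723, 278, 207]);
translate([410, 1056, 621]) cube([723, 278, 207]);
translate([410, 1334, 828]) cube([723, 278, 207]);
translate([410, 1612, 1035]) cube([723, 278, 207]);


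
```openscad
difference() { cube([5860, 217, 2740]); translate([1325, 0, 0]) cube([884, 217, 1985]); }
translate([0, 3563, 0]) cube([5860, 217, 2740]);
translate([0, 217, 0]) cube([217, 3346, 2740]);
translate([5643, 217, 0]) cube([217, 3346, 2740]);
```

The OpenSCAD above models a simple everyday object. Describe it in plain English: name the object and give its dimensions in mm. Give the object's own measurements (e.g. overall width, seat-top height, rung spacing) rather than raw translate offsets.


A single room: four walls, each 2740 mm tall and 217 mm thick, enclosing an outside footprint 5860×3780 mm (x × y), no floor or roof. The front and back walls (−y and +y sides) run the full x-width; the side walls fit between their inner faces. A door opening 884 mm wide and 1985 mm tall is cut through the front wall from the floor up, its −x edge 1325 mm from the wall's −x end.


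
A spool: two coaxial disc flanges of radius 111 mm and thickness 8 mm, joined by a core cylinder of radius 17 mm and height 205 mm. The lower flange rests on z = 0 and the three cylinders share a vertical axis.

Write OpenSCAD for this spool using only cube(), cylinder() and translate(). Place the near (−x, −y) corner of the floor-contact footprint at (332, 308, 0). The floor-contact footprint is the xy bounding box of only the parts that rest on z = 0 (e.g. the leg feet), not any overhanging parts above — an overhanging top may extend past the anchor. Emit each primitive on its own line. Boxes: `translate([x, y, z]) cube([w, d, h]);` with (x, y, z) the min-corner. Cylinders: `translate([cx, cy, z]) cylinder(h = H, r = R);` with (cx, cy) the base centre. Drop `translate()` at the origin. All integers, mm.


translate([443, 419, 0]) cylinder(h = 8, r = 111);
translate([443, 419, 8]) cylinder(h = 205, r = 17);
translate([443, 419, 213]) cylinder(h = 8, r = 111);


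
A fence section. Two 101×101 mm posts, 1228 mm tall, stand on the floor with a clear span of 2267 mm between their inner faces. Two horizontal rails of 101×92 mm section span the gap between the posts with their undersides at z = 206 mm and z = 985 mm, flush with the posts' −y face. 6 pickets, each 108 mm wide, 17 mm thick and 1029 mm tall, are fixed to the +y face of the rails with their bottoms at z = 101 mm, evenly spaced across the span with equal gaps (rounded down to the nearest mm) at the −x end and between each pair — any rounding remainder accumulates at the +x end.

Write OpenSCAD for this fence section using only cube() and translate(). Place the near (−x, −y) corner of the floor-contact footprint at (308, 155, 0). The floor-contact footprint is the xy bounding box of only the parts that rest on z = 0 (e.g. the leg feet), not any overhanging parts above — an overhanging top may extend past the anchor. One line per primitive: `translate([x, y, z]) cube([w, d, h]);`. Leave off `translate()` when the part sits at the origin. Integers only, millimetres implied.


translate([308, 155, 0]) cube([101, 101, 1228]);
translate([2676, 155, 0]) cube([101, 101, 1228]);
translate([409, 155, 206]) cube([2267, 101, 92]);
translate([409, 155, 985]) cube([2267, 101, 92]);
translate([640, 256, 101]) cube([108, 17, 1029]);
translate([979, 256, 101]) cube([108, 17, 1029]);
translate([1318, 256, 101]) cube([108, 17, 1029]);
translate([1657, 256, 101]) cube([108, 17, 1029]);
translate([1996, 256, 101]) cube([108, 17, 1029]);
translate([2335, 256, 101]) cube([108, 17, 1029]);


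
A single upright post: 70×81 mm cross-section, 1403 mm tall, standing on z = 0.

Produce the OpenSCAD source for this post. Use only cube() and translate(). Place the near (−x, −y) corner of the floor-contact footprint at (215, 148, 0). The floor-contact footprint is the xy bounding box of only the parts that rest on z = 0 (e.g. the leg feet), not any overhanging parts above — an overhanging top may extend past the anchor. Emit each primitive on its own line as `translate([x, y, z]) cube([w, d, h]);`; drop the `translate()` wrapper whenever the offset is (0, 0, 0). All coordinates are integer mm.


translate([215, 148, 0]) cube([70, 81, 1403]);


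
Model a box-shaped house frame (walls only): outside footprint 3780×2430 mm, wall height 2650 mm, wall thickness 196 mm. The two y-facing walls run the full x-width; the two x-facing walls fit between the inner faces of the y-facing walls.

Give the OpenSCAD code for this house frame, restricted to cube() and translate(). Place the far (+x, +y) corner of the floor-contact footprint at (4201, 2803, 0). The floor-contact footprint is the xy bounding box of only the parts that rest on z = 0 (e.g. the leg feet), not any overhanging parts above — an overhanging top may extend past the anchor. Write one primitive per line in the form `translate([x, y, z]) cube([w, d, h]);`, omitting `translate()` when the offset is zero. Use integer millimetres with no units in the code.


translate([421, 373, 0]) cube([3780, 196, 2650]);
translate([421, 2607, 0]) cube([3780, 196, 2650]);
translate([421, 569, 0]) cube([196, 2038, 2650]);
translate([4005, 569, 0]) cube([196, 2038, 2650]);


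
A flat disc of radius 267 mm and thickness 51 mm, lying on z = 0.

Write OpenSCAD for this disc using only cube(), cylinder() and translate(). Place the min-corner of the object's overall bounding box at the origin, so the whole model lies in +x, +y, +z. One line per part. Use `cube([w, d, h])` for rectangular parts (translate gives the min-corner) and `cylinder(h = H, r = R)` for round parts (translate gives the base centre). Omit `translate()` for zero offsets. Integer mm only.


translate([267, 267, 0]) cylinder(h = 51, r = 267);


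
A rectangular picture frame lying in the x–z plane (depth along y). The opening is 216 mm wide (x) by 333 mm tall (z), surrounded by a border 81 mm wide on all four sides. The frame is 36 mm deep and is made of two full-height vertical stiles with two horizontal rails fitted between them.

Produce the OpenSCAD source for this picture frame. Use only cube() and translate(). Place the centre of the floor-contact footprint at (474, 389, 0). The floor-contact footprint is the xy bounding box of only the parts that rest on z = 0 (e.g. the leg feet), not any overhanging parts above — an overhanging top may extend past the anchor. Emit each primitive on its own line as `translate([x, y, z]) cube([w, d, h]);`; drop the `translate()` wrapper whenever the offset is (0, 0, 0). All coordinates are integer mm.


translate([285, 371, 0]) cube([81, 36, 495]);
translate([582, 371, 0]) cube([81, 36, 495]);
translate([366, 371, 0]) cube([216, 36, 81]);
translate([366, 371, 414]) cube([216, 36, 81]);


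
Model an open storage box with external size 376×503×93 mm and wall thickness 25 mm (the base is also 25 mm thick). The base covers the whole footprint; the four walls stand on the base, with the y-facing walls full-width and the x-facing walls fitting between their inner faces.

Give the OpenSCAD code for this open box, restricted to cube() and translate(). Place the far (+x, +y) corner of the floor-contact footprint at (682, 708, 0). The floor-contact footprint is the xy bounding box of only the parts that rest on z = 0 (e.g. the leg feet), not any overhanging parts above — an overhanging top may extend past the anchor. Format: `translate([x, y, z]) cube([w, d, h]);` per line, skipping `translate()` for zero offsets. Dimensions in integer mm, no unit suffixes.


translate([306, 205, 0]) cube([376, 503, 25]);
translate([306, 205, 25]) cube([376, 25, 68]);
translate([306, 683, 25]) cube([376, 25, 68]);
translate([306, 230, 25]) cube([25, 453, 68]);
translate([657, 230, 25]) cube([25, 453, 68]);


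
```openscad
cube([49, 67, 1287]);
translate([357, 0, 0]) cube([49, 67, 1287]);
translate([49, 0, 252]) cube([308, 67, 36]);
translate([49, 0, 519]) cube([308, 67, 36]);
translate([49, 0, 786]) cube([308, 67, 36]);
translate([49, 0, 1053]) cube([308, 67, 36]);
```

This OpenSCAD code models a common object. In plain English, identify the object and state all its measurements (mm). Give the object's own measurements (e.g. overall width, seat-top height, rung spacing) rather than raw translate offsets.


A straight ladder. Two 49×67 mm vertical rails, 1287 mm tall, stand 406 mm apart (outside-to-outside) with their front faces coplanar on the −y side. 4 rungs, each 67 mm deep and 36 mm tall, span between the inner faces of the rails, front faces flush with the rails. The lowest rung's underside is at z = 252 mm and rungs are spaced 267 mm apart (underside to underside).


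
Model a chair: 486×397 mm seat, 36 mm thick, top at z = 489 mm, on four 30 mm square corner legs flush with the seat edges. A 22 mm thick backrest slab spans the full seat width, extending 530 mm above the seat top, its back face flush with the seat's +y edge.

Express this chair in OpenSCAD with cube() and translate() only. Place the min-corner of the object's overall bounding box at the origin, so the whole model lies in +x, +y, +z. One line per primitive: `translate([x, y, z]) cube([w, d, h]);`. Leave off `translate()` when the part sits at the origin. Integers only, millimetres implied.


translate([0, 0, 453]) cube([486, 397, 36]);
cube([30, 30, 453]);
translate([456, 0, 0]) cube([30, 30, 453]);
translate([0, 367, 0]) cube([30, 30, 453]);
translate([456, 367, 0]) cube([30, 30, 453]);
translate([0, 375, 489]) cube([486, 22, 530]);


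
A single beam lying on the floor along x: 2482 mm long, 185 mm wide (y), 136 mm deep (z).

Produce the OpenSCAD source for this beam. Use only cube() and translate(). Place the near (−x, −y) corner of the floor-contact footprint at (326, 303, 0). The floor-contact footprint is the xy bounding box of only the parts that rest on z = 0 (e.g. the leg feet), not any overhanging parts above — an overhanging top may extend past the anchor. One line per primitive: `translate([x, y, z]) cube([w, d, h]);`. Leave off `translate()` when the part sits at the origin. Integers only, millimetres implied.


translate([326, 303, 0]) cube([2482, 185, 136]);


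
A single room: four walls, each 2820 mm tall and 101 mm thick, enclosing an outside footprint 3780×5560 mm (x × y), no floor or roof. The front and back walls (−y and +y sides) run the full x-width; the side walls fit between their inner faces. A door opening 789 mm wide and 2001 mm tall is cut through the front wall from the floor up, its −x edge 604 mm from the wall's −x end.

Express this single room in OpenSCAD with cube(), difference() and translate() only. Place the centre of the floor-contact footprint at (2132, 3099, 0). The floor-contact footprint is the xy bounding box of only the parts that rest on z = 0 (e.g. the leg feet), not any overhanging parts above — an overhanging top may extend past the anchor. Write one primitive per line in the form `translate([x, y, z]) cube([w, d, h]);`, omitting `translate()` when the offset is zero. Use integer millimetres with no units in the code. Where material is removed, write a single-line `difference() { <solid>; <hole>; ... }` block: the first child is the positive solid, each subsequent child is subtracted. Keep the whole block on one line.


difference() { translate([242, 319, 0]) cube([3780, 101, 2820]); translate([846, 319, 0]) cube([789, 101, 2001]); }
translate([242, 5778, 0]) cube([3780, 101, 2820]);
translate([242, 420, 0]) cube([101, 5358, 2820]);
translate([3921, 420, 0]) cube([101, 5358, 2820]);


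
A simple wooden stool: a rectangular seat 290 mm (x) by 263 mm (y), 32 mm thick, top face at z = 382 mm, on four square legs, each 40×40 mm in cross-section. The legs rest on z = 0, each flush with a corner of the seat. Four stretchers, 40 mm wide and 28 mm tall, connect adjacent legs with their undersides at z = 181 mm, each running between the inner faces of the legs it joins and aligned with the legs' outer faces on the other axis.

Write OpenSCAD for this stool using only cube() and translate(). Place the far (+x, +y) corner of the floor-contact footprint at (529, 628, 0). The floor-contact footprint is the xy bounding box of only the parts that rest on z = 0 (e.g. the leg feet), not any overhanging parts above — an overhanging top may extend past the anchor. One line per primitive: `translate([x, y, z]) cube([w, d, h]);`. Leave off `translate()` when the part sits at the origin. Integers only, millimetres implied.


// leg_h = 382 - 32 = 350
// stretcher span = 290 - 2*40 = 210
translate([239, 365, 350]) cube([290, 263, 32]);
translate([239, 365, 0]) cube([40, 40, 350]);
translate([489, 365, 0]) cube([40, 40, 350]);
translate([239, 588, 0]) cube([40, 40, 350]);
translate([489, 588, 0]) cube([40, 40, 350]);
translate([279, 365, 181]) cube([210, 40, 28]);
translate([279, 588, 181]) cube([210, 40, 28]);
translate([239, 405, 181]) cube([40, 183, 28]);
translate([489, 405, 181]) cube([40, 183, 28]);


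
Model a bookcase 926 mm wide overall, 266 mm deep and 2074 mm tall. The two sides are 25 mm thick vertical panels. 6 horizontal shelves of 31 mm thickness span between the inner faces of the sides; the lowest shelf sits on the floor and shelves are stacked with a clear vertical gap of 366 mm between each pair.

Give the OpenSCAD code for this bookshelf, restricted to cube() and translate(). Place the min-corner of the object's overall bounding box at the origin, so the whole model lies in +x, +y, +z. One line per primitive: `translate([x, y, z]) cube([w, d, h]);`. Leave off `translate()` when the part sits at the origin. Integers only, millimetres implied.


cube([25, 266, 2074]);
translate([901, 0, 0]) cube([25, 266, 2074]);
translate([25, 0, 0]) cube([876, 266, 31]);
translate([25, 0, 397]) cube([876, 266, 31]);
translate([25, 0, 794]) cube([876, 266, 31]);
translate([25, 0, 1191]) cube([876, 266, 31]);
translate([25, 0, 1588]) cube([876, 266, 31]);
translate([25, 0, 1985]) cube([876, 266, 31]);


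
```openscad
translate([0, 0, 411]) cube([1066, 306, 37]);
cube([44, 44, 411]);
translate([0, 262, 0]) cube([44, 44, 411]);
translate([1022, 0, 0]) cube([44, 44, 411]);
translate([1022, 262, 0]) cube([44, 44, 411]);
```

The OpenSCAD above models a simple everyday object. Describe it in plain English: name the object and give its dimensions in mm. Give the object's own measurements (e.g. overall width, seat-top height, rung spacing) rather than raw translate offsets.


A bench: a 1066×306 mm seat slab, 37 mm thick, top at z = 448 mm, on four 44×44 mm square legs flush with the seat corners and standing on z = 0.


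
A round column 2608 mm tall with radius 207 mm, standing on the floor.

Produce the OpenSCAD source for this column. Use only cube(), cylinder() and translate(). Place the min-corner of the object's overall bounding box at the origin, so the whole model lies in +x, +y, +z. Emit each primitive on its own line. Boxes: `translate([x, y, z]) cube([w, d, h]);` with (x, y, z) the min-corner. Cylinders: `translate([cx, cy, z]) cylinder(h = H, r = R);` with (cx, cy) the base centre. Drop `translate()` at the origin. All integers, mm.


translate([207, 207, 0]) cylinder(h = 2608, r = 207);


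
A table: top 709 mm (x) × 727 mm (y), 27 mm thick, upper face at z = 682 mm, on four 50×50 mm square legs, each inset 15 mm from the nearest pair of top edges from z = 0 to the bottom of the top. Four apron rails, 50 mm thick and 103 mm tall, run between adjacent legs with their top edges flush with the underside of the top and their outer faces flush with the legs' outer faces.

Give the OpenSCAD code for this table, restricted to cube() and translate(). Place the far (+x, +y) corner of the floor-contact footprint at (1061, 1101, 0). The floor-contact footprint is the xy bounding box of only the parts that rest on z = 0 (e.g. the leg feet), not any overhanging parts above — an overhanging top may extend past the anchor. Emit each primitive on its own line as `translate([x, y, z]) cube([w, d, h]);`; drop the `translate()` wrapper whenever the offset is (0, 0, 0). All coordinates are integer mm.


translate([367, 389, 655]) cube([709, 727, 27]);
translate([382, 404, 0]) cube([50, 50, 655]);
translate([1011, 404, 0]) cube([50, 50, 655]);
translate([382, 1051, 0]) cube([50, 50, 655]);
translate([1011, 1051, 0]) cube([50, 50, 655]);
translate([432, 404, 552]) cube([579, 50, 103]);
translate([432, 1051, 552]) cube([579, 50, 103]);
translate([382, 454, 552]) cube([50, 597, 103]);
translate([1011, 454, 552]) cube([50, 597, 103]);


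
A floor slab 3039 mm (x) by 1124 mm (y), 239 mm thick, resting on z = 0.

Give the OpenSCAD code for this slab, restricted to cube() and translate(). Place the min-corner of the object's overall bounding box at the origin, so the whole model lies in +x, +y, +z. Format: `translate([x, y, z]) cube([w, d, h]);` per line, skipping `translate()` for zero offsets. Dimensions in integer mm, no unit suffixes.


cube([3039, 1124, 239]);


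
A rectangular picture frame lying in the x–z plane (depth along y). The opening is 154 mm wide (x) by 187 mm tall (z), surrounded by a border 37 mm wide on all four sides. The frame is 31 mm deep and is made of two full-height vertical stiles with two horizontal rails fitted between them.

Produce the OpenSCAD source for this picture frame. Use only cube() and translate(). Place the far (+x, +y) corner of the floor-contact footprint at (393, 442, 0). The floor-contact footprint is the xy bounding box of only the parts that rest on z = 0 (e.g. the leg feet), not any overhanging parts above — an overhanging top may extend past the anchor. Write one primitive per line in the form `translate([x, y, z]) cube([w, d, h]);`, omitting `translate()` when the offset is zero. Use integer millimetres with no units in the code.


translate([165, 411, 0]) cube([37, 31, 261]);
translate([356, 411, 0]) cube([37, 31, 261]);
translate([202, 411, 0]) cube([154, 31, 37]);
translate([202, 411, 224]) cube([154, 31, 37]);


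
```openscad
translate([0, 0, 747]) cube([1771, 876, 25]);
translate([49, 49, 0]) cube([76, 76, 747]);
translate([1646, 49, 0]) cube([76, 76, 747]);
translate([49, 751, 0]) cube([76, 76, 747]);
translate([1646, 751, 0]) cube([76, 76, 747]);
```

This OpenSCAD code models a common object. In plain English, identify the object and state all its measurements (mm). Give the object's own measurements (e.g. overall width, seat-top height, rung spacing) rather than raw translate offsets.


A table: top 1771 mm (x) × 876 mm (y), 25 mm thick, upper face at z = 772 mm, on four 76×76 mm square legs, each inset 49 mm from the nearest pair of top edges from z = 0 to the bottom of the top.


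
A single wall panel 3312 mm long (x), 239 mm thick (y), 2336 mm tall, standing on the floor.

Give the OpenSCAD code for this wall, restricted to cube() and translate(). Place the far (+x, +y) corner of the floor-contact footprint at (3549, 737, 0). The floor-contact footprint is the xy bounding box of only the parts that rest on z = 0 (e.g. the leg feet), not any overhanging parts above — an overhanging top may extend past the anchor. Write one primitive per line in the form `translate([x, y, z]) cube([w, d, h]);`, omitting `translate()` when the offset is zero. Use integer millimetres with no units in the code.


translate([237, 498, 0]) cube([3312, 239, 2336]);


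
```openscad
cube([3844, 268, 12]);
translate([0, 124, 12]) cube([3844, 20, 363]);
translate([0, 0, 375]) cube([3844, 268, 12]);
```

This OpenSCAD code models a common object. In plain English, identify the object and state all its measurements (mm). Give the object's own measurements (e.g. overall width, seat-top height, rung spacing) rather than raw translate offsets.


An I-beam lying along x, 3844 mm long. Overall section height 387 mm. Two flanges 268 mm wide (y) and 12 mm thick, one on the floor and one at the top; a web 20 mm thick runs between them, centred on the flange width.


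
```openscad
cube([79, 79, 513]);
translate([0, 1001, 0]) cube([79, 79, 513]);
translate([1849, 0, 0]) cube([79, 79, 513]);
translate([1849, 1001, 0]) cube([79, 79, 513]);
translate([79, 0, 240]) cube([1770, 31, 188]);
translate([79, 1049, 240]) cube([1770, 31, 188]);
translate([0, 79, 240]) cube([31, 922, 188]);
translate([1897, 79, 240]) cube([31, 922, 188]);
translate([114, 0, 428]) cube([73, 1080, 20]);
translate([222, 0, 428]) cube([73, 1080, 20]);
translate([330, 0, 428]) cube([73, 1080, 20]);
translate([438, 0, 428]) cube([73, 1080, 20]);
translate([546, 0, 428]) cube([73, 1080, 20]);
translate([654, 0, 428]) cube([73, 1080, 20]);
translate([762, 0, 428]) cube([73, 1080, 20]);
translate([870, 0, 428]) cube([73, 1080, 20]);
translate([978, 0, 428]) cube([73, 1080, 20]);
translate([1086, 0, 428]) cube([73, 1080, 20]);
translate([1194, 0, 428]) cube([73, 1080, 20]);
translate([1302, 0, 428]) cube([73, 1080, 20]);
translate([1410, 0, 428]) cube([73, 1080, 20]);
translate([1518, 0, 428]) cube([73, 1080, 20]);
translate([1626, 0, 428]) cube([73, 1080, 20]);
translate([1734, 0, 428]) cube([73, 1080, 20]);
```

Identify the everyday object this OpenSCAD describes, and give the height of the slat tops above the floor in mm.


A bed frame. The slat-top height is 448 mm.

Four posts, four rails, and a row of slats — a bed frame. Slats sit on the rails at z = 240 + 188 = 428; with slat thickness 20, the top is 448 mm.


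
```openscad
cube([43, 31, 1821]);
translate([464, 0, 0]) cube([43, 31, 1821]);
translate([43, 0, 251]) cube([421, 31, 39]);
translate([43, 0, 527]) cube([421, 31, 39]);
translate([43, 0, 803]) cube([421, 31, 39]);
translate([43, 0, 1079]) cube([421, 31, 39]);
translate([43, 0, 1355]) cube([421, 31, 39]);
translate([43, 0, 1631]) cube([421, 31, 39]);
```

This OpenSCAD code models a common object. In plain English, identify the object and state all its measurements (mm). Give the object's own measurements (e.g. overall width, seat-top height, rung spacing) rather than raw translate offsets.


A straight ladder. Two 43×31 mm vertical rails, 1821 mm tall, stand 507 mm apart (outside-to-outside) with their front faces coplanar on the −y side. 6 rungs, each 31 mm deep and 39 mm tall, span between the inner faces of the rails, front faces flush with the rails. The lowest rung's underside is at z = 251 mm and rungs are spaced 276 mm apart (underside to underside).


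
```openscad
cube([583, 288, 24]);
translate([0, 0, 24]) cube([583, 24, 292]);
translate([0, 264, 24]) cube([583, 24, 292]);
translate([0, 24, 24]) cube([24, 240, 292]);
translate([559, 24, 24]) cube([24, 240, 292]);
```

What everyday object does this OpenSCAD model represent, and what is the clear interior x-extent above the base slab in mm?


An open box. The internal width is 535 mm.

A 583×288 base slab with four walls standing on it — an open box. The base is 583 mm wide and the walls are 24 mm thick, so the internal width is 583 − 2 × 24 = 535 mm.


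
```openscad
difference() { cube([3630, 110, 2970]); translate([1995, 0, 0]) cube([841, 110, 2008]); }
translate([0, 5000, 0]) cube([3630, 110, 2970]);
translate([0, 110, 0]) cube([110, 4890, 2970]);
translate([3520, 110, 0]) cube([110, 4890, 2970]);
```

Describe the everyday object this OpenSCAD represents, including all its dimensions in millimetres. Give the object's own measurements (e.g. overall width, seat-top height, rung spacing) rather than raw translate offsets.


A single room: four walls, each 2970 mm tall and 110 mm thick, enclosing an outside footprint 3630×5110 mm (x × y), no floor or roof. The front and back walls (−y and +y sides) run the full x-width; the side walls fit between their inner faces. A door opening 841 mm wide and 2008 mm tall is cut through the front wall from the floor up, its −x edge 1995 mm from the wall's −x end.


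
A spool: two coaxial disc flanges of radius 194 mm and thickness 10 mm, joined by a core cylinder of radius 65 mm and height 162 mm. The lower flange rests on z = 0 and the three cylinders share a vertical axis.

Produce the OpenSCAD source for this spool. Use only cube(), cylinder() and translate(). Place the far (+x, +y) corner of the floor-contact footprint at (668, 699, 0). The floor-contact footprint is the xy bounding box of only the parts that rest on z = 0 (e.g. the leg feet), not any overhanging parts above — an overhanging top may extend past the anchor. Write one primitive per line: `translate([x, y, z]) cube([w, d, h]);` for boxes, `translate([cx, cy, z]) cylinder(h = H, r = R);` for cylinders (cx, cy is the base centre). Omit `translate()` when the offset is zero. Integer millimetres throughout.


translate([474, 505, 0]) cylinder(h = 10, r = 194);
translate([474, 505, 10]) cylinder(h = 162, r = 65);
translate([474, 505, 172]) cylinder(h = 10, r = 194);


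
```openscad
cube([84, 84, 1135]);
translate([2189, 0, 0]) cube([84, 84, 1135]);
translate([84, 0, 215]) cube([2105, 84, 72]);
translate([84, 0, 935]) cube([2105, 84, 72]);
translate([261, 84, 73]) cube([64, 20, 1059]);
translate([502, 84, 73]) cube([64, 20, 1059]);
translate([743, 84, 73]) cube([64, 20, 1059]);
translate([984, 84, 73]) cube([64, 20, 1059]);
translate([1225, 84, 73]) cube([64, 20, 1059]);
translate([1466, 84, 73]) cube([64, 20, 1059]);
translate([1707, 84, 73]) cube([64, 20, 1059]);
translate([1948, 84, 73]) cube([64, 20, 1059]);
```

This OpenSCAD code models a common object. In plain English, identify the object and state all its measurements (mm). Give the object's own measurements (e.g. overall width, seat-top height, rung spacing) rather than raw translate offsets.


A fence section. Two 84×84 mm posts, 1135 mm tall, stand on the floor with a clear span of 2105 mm between their inner faces. Two horizontal rails of 84×72 mm section span the gap between the posts with their undersides at z = 215 mm and z = 935 mm, flush with the posts' −y face. 8 pickets, each 64 mm wide, 20 mm thick and 1059 mm tall, are fixed to the +y face of the rails with their bottoms at z = 73 mm, spaced across the span with a 177 mm gap after the −x post and between neighbouring pickets and before the +x post.


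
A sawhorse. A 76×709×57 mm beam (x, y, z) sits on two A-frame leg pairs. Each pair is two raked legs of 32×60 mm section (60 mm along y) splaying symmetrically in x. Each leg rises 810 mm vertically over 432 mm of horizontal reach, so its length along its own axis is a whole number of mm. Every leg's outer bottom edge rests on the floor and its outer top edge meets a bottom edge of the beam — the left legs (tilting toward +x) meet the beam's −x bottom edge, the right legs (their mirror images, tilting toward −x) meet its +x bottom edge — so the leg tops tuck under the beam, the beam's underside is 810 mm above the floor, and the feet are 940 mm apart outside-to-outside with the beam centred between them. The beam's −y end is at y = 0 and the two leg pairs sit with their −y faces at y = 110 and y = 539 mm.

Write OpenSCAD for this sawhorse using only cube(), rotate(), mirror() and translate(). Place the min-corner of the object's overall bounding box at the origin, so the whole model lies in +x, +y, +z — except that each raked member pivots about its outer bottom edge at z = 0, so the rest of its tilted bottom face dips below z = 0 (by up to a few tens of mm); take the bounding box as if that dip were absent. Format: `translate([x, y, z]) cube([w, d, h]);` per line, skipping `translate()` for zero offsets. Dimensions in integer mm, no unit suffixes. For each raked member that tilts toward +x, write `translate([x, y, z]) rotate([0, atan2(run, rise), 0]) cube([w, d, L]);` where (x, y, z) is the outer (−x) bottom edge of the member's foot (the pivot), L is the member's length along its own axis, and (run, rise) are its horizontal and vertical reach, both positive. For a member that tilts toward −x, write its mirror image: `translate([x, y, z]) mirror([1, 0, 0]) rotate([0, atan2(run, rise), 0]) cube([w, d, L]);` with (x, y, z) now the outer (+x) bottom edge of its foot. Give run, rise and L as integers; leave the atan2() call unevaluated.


translate([432, 0, 810]) cube([76, 709, 57]);
translate([0, 110, 0]) rotate([0, atan2(432, 810), 0]) cube([32, 60, 918]);
translate([940, 110, 0]) mirror([1, 0, 0]) rotate([0, atan2(432, 810), 0]) cube([32, 60, 918]);
translate([0, 539, 0]) rotate([0, atan2(432, 810), 0]) cube([32, 60, 918]);
translate([940, 539, 0]) mirror([1, 0, 0]) rotate([0, atan2(432, 810), 0]) cube([32, 60, 918]);
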